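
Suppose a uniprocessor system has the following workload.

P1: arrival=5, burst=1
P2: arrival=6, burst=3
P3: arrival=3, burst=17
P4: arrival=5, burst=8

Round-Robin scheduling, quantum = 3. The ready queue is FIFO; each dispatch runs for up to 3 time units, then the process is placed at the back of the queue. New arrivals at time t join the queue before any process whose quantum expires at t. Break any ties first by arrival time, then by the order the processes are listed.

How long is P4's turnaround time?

Gantt: | idle 0-3 | P3 3-6 | P1 6-7 | P4 7-10 | P2 10-13 | P3 13-16 | P4 16-19 | P3 19-22 | P4 22-24 | P3 24-32 |
Completion: P1=7  P2=13  P3=32  P4=24
Turnaround(P4) = completion − arrival = 24 − 5 = 19

19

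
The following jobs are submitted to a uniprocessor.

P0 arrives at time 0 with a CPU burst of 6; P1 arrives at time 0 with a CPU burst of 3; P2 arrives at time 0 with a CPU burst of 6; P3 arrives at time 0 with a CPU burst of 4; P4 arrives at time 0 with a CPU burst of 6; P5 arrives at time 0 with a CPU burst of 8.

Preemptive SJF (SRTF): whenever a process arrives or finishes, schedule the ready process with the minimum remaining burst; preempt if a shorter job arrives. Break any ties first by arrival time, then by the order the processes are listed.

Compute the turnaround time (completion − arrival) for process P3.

7

Timeline: | P1 0-3 | P3 3-7 | P0 7-13 | P2 13-19 | P4 19-25 | P5 25-33 |
Completion: P0=13  P1=3  P2=19  P3=7  P4=25  P5=33
Turnaround(P3) = completion − arrival = 7 − 0 = 7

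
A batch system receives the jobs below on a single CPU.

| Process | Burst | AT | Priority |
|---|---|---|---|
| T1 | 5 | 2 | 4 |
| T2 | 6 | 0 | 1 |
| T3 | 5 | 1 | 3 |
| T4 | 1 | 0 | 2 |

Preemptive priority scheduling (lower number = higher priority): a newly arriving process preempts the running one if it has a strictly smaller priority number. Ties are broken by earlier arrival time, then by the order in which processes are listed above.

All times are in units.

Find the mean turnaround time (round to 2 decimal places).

9.75

Gantt: | T2 0-6 | T4 6-7 | T3 7-12 | T1 12-17 |
Completion: T1=17  T2=6  T3=12  T4=7
Turnaround (C−A): T1=15  T2=6  T3=11  T4=7
Turnaround times: T1=15, T2=6, T3=11, T4=7
Average turnaround = (15+6+11+7) / 4 = 39/4 = 9.75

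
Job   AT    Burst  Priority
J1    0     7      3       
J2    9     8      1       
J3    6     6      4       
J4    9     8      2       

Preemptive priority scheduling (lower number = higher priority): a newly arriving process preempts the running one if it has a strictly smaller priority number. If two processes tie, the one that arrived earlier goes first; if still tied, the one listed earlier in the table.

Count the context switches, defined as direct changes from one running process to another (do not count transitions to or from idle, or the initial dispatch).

4

Timeline: | J1 0-7 | J3 7-9 | J2 9-17 | J4 17-25 | J3 25-29 |
Completion: J1=7  J2=17  J3=29  J4=25
Turnaround (C−A): J1=7  J2=8  J3=23  J4=16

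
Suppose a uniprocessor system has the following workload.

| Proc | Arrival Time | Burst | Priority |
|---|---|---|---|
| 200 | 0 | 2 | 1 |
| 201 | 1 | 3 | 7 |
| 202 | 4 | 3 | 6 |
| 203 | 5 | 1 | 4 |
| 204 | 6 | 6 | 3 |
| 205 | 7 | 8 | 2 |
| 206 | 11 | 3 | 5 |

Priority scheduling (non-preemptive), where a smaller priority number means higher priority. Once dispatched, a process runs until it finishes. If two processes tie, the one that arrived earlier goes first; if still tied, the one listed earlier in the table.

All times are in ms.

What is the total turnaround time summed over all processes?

Timeline: | 200 0-2 | 201 2-5 | 203 5-6 | 204 6-12 | 205 12-20 | 206 20-23 | 202 23-26 |
Completion: 200=2  201=5  202=26  203=6  204=12  205=20  206=23
Turnaround (C−A): 200=2  201=4  202=22  203=1  204=6  205=13  206=12
Turnaround = completion − arrival: 200=2, 201=4, 202=22, 203=1, 204=6, 205=13, 206=12
Total turnaround = 2 + 4 + 22 + 1 + 6 + 13 + 12 = 60

60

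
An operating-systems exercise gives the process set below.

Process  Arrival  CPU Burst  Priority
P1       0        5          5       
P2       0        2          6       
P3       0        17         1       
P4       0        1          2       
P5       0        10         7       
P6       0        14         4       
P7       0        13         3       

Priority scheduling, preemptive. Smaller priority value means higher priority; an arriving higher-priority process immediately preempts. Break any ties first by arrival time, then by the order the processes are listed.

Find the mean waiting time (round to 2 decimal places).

Gantt: | P3 0-17 | P4 17-18 | P7 18-31 | P6 31-45 | P1 45-50 | P2 50-52 | P5 52-62 |
Completion: P1=50  P2=52  P3=17  P4=18  P5=62  P6=45  P7=31
Waiting times: P1=45, P2=50, P3=0, P4=17, P5=52, P6=31, P7=18
Average waiting = (45+50+0+17+52+31+18) / 7 = 213/7 = 30.43

30.43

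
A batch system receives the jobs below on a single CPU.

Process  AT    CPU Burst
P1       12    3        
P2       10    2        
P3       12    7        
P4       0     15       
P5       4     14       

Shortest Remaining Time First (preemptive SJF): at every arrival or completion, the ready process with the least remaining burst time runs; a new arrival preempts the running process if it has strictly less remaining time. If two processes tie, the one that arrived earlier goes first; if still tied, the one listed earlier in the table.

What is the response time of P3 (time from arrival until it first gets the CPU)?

Schedule: | P4 0-10 | P2 10-12 | P1 12-15 | P4 15-20 | P3 20-27 | P5 27-41 |
Completion: P1=15  P2=12  P3=27  P4=20  P5=41
Response(P3) = first start − arrival = 20 − 12 = 8

8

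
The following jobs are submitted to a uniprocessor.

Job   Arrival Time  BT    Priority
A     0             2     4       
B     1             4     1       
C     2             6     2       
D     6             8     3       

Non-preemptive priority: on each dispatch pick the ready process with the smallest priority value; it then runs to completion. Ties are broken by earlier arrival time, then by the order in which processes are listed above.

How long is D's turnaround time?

Timeline: | A 0-2 | B 2-6 | C 6-12 | D 12-20 |
Completion: A=2  B=6  C=12  D=20
Turnaround (C−A): A=2  B=5  C=10  D=14
Turnaround(D) = completion − arrival = 20 − 6 = 14

14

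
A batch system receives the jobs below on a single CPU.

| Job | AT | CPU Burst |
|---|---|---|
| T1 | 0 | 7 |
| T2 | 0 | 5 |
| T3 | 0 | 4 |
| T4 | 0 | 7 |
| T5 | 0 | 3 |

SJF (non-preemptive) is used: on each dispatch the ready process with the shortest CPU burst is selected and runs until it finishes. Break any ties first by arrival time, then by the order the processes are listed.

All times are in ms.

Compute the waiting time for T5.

Timeline: | T5 0-3 | T3 3-7 | T2 7-12 | T1 12-19 | T4 19-26 |
Completion: T1=19  T2=12  T3=7  T4=26  T5=3
Turnaround (C−A): T1=19  T2=12  T3=7  T4=26  T5=3
Waiting(T5) = turnaround − burst = 3 − 3 = 0

0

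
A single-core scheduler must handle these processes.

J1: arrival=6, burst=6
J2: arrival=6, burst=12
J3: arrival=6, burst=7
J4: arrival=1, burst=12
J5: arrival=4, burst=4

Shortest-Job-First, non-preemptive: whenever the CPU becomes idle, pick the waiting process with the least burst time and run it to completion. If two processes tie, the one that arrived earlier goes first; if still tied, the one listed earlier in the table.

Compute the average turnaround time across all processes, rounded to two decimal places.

Gantt: | idle 0-1 | J4 1-13 | J5 13-17 | J1 17-23 | J3 23-30 | J2 30-42 |
Completion: J1=23  J2=42  J3=30  J4=13  J5=17
Turnaround times: J1=17, J2=36, J3=24, J4=12, J5=13
Average turnaround = (17+36+24+12+13) / 5 = 102/5 = 20.40

20.40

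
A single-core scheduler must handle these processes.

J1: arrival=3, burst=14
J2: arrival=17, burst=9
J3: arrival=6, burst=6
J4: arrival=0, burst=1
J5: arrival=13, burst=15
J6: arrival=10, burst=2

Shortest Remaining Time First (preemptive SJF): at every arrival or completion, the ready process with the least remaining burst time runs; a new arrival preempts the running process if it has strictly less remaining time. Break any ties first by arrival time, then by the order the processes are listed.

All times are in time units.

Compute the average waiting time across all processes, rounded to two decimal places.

Gantt: | J4 0-1 | idle 1-3 | J1 3-6 | J3 6-12 | J6 12-14 | J1 14-25 | J2 25-34 | J5 34-49 |
Completion: J1=25  J2=34  J3=12  J4=1  J5=49  J6=14
Waiting times: J1=8, J2=8, J3=0, J4=0, J5=21, J6=2
Average waiting = (8+8+0+0+21+2) / 6 = 39/6 = 6.50

6.50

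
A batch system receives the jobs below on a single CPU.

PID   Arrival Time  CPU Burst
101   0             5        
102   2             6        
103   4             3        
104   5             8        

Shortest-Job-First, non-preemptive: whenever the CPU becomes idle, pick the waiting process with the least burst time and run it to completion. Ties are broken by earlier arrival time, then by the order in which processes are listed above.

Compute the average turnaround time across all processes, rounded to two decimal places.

Gantt: | 101 0-5 | 103 5-8 | 102 8-14 | 104 14-22 |
Completion: 101=5  102=14  103=8  104=22
Turnaround times: 101=5, 102=12, 103=4, 104=17
Average turnaround = (5+12+4+17) / 4 = 38/4 = 9.50

9.50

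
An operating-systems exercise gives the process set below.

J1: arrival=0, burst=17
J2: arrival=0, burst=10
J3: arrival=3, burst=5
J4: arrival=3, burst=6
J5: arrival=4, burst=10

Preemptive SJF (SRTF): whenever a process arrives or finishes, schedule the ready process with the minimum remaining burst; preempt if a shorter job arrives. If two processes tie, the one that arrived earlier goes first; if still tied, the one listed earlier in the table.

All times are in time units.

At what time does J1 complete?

48

Timeline: | J2 0-3 | J3 3-8 | J4 8-14 | J2 14-21 | J5 21-31 | J1 31-48 |
Completion: J1=48  J2=21  J3=8  J4=14  J5=31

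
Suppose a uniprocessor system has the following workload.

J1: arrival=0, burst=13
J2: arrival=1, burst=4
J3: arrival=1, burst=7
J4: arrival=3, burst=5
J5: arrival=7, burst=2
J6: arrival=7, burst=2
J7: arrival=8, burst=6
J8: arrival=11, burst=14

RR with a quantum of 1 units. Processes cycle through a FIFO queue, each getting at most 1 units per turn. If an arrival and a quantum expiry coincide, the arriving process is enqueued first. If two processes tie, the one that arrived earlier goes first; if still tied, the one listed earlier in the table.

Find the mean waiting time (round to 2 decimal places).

Schedule: | J1 0-1 | J2 1-2 | J3 2-3 | J1 3-4 | J2 4-5 | J4 5-6 | J3 6-7 | J1 7-8 | J2 8-9 | J4 9-10 | J5 10-11 | J6 11-12 | J3 12-13 | J7 13-14 | J1 14-15 | J2 15-16 | J4 16-17 | J8 17-18 | J5 18-19 | J6 19-20 | J3 20-21 | J7 21-22 | J1 22-23 | J4 23-24 | J8 24-25 | J3 25-26 | J7 26-27 | J1 27-28 | J4 28-29 | J8 29-30 | J3 30-31 | J7 31-32 | J1 32-33 | J8 33-34 | J3 34-35 | J7 35-36 | J1 36-37 | J8 37-38 | J7 38-39 | J1 39-40 | J8 40-41 | J1 41-42 | J8 42-43 | J1 43-44 | J8 44-45 | J1 45-46 | J8 46-47 | J1 47-48 | J8 48-53 |
Completion: J1=48  J2=16  J3=35  J4=29  J5=19  J6=20  J7=39  J8=53
Waiting times: J1=35, J2=11, J3=27, J4=21, J5=10, J6=11, J7=25, J8=28
Average waiting = (35+11+27+21+10+11+25+28) / 8 = 168/8 = 21.00

21.00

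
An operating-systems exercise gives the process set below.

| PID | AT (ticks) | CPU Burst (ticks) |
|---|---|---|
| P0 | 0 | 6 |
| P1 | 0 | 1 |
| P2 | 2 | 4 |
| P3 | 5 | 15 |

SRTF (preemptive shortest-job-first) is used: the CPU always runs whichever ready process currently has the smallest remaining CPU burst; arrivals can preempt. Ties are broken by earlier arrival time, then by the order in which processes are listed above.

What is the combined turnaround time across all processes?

37

Gantt: | P1 0-1 | P0 1-2 | P2 2-6 | P0 6-11 | P3 11-26 |
Completion: P0=11  P1=1  P2=6  P3=26
Turnaround (C−A): P0=11  P1=1  P2=4  P3=21
Turnaround = completion − arrival: P0=11, P1=1, P2=4, P3=21
Total turnaround = 11 + 1 + 4 + 21 = 37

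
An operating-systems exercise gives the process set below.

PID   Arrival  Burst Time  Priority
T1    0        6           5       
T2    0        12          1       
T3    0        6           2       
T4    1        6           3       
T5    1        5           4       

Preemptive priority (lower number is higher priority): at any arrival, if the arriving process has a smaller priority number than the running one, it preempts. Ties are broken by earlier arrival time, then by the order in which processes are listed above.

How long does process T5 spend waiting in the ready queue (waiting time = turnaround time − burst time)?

Gantt: | T2 0-12 | T3 12-18 | T4 18-24 | T5 24-29 | T1 29-35 |
Completion: T1=35  T2=12  T3=18  T4=24  T5=29
Waiting(T5) = turnaround − burst = 28 − 5 = 23

23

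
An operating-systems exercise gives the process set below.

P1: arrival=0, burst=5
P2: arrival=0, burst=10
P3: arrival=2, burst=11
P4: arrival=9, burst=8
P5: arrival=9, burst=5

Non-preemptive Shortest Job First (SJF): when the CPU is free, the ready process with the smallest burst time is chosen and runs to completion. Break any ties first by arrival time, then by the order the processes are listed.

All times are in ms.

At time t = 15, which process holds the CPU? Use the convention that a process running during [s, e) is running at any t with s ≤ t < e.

P5

Timeline: | P1 0-5 | P2 5-15 | P5 15-20 | P4 20-28 | P3 28-39 |
Completion: P1=5  P2=15  P3=39  P4=28  P5=20
Turnaround (C−A): P1=5  P2=15  P3=37  P4=19  P5=11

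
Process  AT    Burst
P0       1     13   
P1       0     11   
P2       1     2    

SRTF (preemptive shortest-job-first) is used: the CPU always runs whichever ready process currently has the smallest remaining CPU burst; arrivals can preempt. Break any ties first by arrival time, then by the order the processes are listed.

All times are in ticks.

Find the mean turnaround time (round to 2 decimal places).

Timeline: | P1 0-1 | P2 1-3 | P1 3-13 | P0 13-26 |
Completion: P0=26  P1=13  P2=3
Turnaround times: P0=25, P1=13, P2=2
Average turnaround = (25+13+2) / 3 = 40/3 = 13.33

13.33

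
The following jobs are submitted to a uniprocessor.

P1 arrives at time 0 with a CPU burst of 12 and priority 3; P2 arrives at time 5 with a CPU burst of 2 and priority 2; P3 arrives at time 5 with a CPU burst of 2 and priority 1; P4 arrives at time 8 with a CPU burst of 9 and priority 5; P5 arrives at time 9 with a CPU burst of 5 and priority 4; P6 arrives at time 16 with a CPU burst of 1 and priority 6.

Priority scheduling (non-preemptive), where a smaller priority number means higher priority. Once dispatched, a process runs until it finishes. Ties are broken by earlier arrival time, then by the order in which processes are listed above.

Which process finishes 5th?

Gantt: | P1 0-12 | P3 12-14 | P2 14-16 | P5 16-21 | P4 21-30 | P6 30-31 |
Completion: P1=12  P2=16  P3=14  P4=30  P5=21  P6=31
Turnaround (C−A): P1=12  P2=11  P3=9  P4=22  P5=12  P6=15
Finish order: P1 → P3 → P2 → P5 → P4 → P6

P4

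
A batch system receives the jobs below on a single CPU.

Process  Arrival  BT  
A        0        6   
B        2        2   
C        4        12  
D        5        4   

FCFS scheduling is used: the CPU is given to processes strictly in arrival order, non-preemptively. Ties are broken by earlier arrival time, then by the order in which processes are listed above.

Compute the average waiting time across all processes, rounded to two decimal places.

Timeline: | A 0-6 | B 6-8 | C 8-20 | D 20-24 |
Completion: A=6  B=8  C=20  D=24
Turnaround (C−A): A=6  B=6  C=16  D=19
Waiting times: A=0, B=4, C=4, D=15
Average waiting = (0+4+4+15) / 4 = 23/4 = 5.75

5.75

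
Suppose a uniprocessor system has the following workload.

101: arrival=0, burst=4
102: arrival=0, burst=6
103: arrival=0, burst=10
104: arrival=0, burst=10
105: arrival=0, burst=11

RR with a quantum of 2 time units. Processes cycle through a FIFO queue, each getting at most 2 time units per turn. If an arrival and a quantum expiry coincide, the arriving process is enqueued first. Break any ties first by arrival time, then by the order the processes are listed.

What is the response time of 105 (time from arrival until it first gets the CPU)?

Schedule: | 101 0-2 | 102 2-4 | 103 4-6 | 104 6-8 | 105 8-10 | 101 10-12 | 102 12-14 | 103 14-16 | 104 16-18 | 105 18-20 | 102 20-22 | 103 22-24 | 104 24-26 | 105 26-28 | 103 28-30 | 104 30-32 | 105 32-34 | 103 34-36 | 104 36-38 | 105 38-41 |
Completion: 101=12  102=22  103=36  104=38  105=41
Response(105) = first start − arrival = 8 − 0 = 8

8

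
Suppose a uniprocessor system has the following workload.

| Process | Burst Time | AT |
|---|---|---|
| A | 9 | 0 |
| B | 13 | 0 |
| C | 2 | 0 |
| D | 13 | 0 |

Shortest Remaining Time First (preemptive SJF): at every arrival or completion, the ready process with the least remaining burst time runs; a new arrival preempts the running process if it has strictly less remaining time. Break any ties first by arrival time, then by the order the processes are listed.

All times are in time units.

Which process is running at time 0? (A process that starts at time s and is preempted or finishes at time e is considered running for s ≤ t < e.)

C

Gantt: | C 0-2 | A 2-11 | B 11-24 | D 24-37 |
Completion: A=11  B=24  C=2  D=37
Turnaround (C−A): A=11  B=24  C=2  D=37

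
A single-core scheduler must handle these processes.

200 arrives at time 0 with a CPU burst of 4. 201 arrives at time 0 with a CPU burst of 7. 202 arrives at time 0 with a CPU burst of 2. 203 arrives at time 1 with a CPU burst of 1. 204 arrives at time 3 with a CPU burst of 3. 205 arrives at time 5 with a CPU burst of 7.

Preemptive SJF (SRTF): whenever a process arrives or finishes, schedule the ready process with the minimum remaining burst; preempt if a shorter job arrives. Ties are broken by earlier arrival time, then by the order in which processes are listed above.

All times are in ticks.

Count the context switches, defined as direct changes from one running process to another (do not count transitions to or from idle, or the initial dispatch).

Gantt: | 202 0-2 | 203 2-3 | 204 3-6 | 200 6-10 | 201 10-17 | 205 17-24 |
Completion: 200=10  201=17  202=2  203=3  204=6  205=24
Turnaround (C−A): 200=10  201=17  202=2  203=2  204=3  205=19

5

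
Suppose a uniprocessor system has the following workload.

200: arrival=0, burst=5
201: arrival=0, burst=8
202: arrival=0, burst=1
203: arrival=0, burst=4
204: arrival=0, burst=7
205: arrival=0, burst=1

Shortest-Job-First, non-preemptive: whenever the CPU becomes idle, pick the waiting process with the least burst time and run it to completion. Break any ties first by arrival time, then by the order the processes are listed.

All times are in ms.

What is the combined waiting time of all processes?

38

Timeline: | 202 0-1 | 205 1-2 | 203 2-6 | 200 6-11 | 204 11-18 | 201 18-26 |
Completion: 200=11  201=26  202=1  203=6  204=18  205=2
Waiting = turnaround − burst: 200=6, 201=18, 202=0, 203=2, 204=11, 205=1
Total waiting = 6 + 18 + 0 + 2 + 11 + 1 = 38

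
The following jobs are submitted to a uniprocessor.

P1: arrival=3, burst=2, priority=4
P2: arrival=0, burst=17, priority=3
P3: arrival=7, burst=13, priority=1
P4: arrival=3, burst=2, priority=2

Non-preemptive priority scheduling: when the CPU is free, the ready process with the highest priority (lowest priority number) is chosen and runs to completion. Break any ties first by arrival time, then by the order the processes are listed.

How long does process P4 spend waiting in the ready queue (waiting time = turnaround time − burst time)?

Gantt: | P2 0-17 | P3 17-30 | P4 30-32 | P1 32-34 |
Completion: P1=34  P2=17  P3=30  P4=32
Waiting(P4) = turnaround − burst = 29 − 2 = 27

27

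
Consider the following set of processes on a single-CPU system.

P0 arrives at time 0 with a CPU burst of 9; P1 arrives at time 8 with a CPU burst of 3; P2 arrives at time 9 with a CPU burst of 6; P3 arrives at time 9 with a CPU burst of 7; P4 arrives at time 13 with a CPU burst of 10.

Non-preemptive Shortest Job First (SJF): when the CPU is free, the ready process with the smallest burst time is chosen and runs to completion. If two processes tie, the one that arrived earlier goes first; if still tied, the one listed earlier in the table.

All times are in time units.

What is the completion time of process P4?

Timeline: | P0 0-9 | P1 9-12 | P2 12-18 | P3 18-25 | P4 25-35 |
Completion: P0=9  P1=12  P2=18  P3=25  P4=35
Turnaround (C−A): P0=9  P1=4  P2=9  P3=16  P4=22

35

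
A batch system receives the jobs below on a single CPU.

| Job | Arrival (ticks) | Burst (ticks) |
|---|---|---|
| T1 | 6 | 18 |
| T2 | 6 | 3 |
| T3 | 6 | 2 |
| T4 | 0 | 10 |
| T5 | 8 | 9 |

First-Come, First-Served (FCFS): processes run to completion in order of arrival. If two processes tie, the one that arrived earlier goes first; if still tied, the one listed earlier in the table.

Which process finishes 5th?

Schedule: | T4 0-10 | T1 10-28 | T2 28-31 | T3 31-33 | T5 33-42 |
Completion: T1=28  T2=31  T3=33  T4=10  T5=42
Finish order: T4 → T1 → T2 → T3 → T5

T5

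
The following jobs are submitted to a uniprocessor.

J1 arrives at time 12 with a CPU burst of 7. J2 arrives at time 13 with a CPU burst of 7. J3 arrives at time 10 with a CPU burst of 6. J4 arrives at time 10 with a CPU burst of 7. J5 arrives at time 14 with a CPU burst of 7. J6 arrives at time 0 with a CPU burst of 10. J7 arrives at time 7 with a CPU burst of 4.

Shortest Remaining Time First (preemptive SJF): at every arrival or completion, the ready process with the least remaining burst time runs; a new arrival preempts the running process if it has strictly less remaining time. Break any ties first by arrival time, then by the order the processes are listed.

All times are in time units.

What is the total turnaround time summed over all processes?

128

Schedule: | J6 0-10 | J7 10-14 | J3 14-20 | J4 20-27 | J1 27-34 | J2 34-41 | J5 41-48 |
Completion: J1=34  J2=41  J3=20  J4=27  J5=48  J6=10  J7=14
Turnaround (C−A): J1=22  J2=28  J3=10  J4=17  J5=34  J6=10  J7=7
Turnaround = completion − arrival: J1=22, J2=28, J3=10, J4=17, J5=34, J6=10, J7=7
Total turnaround = 22 + 28 + 10 + 17 + 34 + 10 + 7 = 128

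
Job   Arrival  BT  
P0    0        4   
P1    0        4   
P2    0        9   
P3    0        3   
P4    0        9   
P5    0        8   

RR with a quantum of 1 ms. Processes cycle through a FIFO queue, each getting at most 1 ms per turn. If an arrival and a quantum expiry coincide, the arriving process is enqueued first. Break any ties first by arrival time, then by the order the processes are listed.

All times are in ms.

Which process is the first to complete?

Gantt: | P0 0-1 | P1 1-2 | P2 2-3 | P3 3-4 | P4 4-5 | P5 5-6 | P0 6-7 | P1 7-8 | P2 8-9 | P3 9-10 | P4 10-11 | P5 11-12 | P0 12-13 | P1 13-14 | P2 14-15 | P3 15-16 | P4 16-17 | P5 17-18 | P0 18-19 | P1 19-20 | P2 20-21 | P4 21-22 | P5 22-23 | P2 23-24 | P4 24-25 | P5 25-26 | P2 26-27 | P4 27-28 | P5 28-29 | P2 29-30 | P4 30-31 | P5 31-32 | P2 32-33 | P4 33-34 | P5 34-35 | P2 35-36 | P4 36-37 |
Completion: P0=19  P1=20  P2=36  P3=16  P4=37  P5=35
Finish order: P3 → P0 → P1 → P5 → P2 → P4

P3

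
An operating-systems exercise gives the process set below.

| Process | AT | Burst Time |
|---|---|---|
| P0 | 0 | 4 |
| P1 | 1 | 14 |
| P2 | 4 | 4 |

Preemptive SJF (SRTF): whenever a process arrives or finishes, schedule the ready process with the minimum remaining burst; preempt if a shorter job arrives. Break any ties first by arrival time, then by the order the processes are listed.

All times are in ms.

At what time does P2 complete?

8

Gantt: | P0 0-4 | P2 4-8 | P1 8-22 |
Completion: P0=4  P1=22  P2=8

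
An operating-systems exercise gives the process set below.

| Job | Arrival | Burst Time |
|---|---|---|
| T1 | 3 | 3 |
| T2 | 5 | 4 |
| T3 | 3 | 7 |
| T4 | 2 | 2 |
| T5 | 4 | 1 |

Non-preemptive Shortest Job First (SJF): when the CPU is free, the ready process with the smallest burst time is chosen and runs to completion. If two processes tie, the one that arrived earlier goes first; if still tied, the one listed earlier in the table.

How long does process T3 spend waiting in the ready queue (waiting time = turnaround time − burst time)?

Gantt: | idle 0-2 | T4 2-4 | T5 4-5 | T1 5-8 | T2 8-12 | T3 12-19 |
Completion: T1=8  T2=12  T3=19  T4=4  T5=5
Turnaround (C−A): T1=5  T2=7  T3=16  T4=2  T5=1
Waiting(T3) = turnaround − burst = 16 − 7 = 9

9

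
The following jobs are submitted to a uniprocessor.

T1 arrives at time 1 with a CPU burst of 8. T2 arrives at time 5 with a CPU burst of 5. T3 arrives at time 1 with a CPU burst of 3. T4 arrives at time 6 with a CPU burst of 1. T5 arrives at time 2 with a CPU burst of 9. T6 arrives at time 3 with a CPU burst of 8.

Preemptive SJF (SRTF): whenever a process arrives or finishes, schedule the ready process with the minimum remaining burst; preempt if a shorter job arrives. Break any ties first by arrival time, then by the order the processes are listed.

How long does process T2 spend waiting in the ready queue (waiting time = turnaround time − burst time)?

Schedule: | idle 0-1 | T3 1-4 | T1 4-5 | T2 5-6 | T4 6-7 | T2 7-11 | T1 11-18 | T6 18-26 | T5 26-35 |
Completion: T1=18  T2=11  T3=4  T4=7  T5=35  T6=26
Turnaround (C−A): T1=17  T2=6  T3=3  T4=1  T5=33  T6=23
Waiting(T2) = turnaround − burst = 6 − 5 = 1

1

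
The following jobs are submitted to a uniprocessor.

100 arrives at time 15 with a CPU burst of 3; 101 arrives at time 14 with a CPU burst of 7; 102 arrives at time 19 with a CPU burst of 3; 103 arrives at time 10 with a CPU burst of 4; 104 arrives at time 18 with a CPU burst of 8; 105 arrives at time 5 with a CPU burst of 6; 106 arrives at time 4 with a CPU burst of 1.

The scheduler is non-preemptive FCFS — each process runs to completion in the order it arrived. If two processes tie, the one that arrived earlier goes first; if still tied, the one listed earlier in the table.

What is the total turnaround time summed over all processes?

62

Timeline: | idle 0-4 | 106 4-5 | 105 5-11 | 103 11-15 | 101 15-22 | 100 22-25 | 104 25-33 | 102 33-36 |
Completion: 100=25  101=22  102=36  103=15  104=33  105=11  106=5
Turnaround (C−A): 100=10  101=8  102=17  103=5  104=15  105=6  106=1
Turnaround = completion − arrival: 100=10, 101=8, 102=17, 103=5, 104=15, 105=6, 106=1
Total turnaround = 10 + 8 + 17 + 5 + 15 + 6 + 1 = 62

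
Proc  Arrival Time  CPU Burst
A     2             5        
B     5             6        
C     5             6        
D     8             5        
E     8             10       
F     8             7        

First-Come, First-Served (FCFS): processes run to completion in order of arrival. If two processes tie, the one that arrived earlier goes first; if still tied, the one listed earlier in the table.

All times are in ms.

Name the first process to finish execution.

A

Gantt: | idle 0-2 | A 2-7 | B 7-13 | C 13-19 | D 19-24 | E 24-34 | F 34-41 |
Completion: A=7  B=13  C=19  D=24  E=34  F=41
Turnaround (C−A): A=5  B=8  C=14  D=16  E=26  F=33
Finish order: A → B → C → D → E → F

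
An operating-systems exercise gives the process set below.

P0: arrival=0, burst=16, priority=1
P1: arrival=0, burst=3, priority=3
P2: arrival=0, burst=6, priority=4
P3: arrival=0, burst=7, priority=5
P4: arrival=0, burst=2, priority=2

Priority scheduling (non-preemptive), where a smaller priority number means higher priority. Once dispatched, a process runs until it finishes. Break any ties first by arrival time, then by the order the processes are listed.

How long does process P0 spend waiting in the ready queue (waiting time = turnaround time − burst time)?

0

Schedule: | P0 0-16 | P4 16-18 | P1 18-21 | P2 21-27 | P3 27-34 |
Completion: P0=16  P1=21  P2=27  P3=34  P4=18
Waiting(P0) = turnaround − burst = 16 − 16 = 0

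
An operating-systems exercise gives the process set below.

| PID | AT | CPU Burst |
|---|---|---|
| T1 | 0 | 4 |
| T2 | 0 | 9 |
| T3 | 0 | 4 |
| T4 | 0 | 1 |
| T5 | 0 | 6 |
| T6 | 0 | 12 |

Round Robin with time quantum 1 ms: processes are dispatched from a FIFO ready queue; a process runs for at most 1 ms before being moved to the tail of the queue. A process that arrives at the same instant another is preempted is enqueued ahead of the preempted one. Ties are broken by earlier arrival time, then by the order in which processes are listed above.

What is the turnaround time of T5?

Schedule: | T1 0-1 | T2 1-2 | T3 2-3 | T4 3-4 | T5 4-5 | T6 5-6 | T1 6-7 | T2 7-8 | T3 8-9 | T5 9-10 | T6 10-11 | T1 11-12 | T2 12-13 | T3 13-14 | T5 14-15 | T6 15-16 | T1 16-17 | T2 17-18 | T3 18-19 | T5 19-20 | T6 20-21 | T2 21-22 | T5 22-23 | T6 23-24 | T2 24-25 | T5 25-26 | T6 26-27 | T2 27-28 | T6 28-29 | T2 29-30 | T6 30-31 | T2 31-32 | T6 32-36 |
Completion: T1=17  T2=32  T3=19  T4=4  T5=26  T6=36
Turnaround (C−A): T1=17  T2=32  T3=19  T4=4  T5=26  T6=36
Turnaround(T5) = completion − arrival = 26 − 0 = 26

26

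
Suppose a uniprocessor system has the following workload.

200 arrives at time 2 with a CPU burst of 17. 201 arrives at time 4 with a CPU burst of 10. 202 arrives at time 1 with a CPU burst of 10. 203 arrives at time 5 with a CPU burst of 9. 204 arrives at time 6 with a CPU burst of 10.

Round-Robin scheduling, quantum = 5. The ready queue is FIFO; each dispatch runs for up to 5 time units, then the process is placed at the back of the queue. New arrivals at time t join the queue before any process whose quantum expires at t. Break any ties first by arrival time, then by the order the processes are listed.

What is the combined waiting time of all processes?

150

Schedule: | idle 0-1 | 202 1-6 | 200 6-11 | 201 11-16 | 203 16-21 | 204 21-26 | 202 26-31 | 200 31-36 | 201 36-41 | 203 41-45 | 204 45-50 | 200 50-57 |
Completion: 200=57  201=41  202=31  203=45  204=50
Waiting = turnaround − burst: 200=38, 201=27, 202=20, 203=31, 204=34
Total waiting = 38 + 27 + 20 + 31 + 34 = 150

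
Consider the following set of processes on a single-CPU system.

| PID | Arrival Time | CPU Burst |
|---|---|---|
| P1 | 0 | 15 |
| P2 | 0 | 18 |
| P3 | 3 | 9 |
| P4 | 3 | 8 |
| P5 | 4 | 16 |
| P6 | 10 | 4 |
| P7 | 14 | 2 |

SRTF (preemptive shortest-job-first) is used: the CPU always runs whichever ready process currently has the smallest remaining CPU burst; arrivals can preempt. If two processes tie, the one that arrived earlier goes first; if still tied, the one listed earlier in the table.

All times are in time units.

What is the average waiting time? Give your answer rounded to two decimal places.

Gantt: | P1 0-3 | P4 3-11 | P6 11-15 | P7 15-17 | P3 17-26 | P1 26-38 | P5 38-54 | P2 54-72 |
Completion: P1=38  P2=72  P3=26  P4=11  P5=54  P6=15  P7=17
Waiting times: P1=23, P2=54, P3=14, P4=0, P5=34, P6=1, P7=1
Average waiting = (23+54+14+0+34+1+1) / 7 = 127/7 = 18.14

18.14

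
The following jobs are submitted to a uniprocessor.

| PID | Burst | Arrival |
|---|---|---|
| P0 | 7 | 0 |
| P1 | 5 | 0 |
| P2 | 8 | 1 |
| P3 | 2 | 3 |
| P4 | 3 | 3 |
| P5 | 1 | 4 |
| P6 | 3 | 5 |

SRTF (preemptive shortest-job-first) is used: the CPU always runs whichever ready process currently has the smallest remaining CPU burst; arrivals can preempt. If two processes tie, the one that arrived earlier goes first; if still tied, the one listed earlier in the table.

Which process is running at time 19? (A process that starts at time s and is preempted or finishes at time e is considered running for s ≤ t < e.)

P0

Timeline: | P1 0-5 | P5 5-6 | P3 6-8 | P4 8-11 | P6 11-14 | P0 14-21 | P2 21-29 |
Completion: P0=21  P1=5  P2=29  P3=8  P4=11  P5=6  P6=14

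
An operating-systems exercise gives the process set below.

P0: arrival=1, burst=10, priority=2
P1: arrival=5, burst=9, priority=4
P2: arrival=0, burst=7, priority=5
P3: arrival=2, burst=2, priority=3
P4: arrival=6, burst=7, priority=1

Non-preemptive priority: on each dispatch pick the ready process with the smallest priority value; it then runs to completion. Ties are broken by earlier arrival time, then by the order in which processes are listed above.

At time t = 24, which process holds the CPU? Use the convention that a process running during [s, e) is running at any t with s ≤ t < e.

P3

Gantt: | P2 0-7 | P4 7-14 | P0 14-24 | P3 24-26 | P1 26-35 |
Completion: P0=24  P1=35  P2=7  P3=26  P4=14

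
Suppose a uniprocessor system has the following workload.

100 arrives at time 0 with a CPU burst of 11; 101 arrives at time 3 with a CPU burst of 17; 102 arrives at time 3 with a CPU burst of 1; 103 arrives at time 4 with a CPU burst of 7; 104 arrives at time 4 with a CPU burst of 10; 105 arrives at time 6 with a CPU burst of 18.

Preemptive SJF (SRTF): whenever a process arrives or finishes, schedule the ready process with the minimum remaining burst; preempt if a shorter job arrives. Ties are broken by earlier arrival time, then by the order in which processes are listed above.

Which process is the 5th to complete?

101

Timeline: | 100 0-3 | 102 3-4 | 103 4-11 | 100 11-19 | 104 19-29 | 101 29-46 | 105 46-64 |
Completion: 100=19  101=46  102=4  103=11  104=29  105=64
Finish order: 102 → 103 → 100 → 104 → 101 → 105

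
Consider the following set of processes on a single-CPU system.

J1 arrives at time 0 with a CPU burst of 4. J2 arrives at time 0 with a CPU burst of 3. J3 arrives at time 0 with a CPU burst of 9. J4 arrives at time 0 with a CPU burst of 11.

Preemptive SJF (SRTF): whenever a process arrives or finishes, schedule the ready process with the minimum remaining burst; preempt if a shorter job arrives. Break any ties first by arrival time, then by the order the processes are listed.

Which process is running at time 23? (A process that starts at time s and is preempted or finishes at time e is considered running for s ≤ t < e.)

Timeline: | J2 0-3 | J1 3-7 | J3 7-16 | J4 16-27 |
Completion: J1=7  J2=3  J3=16  J4=27

J4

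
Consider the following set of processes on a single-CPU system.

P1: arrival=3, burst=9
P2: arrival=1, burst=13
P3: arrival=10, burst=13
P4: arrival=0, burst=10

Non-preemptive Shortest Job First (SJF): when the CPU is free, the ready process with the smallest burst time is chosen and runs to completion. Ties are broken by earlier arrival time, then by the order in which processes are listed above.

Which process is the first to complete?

Timeline: | P4 0-10 | P1 10-19 | P2 19-32 | P3 32-45 |
Completion: P1=19  P2=32  P3=45  P4=10
Finish order: P4 → P1 → P2 → P3

P4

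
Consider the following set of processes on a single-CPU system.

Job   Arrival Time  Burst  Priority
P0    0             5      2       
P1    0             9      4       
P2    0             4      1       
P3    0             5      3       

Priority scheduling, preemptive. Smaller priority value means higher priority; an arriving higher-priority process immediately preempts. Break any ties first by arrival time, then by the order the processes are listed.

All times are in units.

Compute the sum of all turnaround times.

50

Gantt: | P2 0-4 | P0 4-9 | P3 9-14 | P1 14-23 |
Completion: P0=9  P1=23  P2=4  P3=14
Turnaround (C−A): P0=9  P1=23  P2=4  P3=14
Turnaround = completion − arrival: P0=9, P1=23, P2=4, P3=14
Total turnaround = 9 + 23 + 4 + 14 = 50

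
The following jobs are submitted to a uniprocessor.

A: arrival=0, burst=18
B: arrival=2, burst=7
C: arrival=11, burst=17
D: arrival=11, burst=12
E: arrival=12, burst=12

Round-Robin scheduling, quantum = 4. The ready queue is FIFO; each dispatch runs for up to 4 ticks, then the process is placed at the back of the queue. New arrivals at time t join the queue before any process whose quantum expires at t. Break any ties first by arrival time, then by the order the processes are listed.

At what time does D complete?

55

Timeline: | A 0-4 | B 4-8 | A 8-12 | B 12-15 | C 15-19 | D 19-23 | E 23-27 | A 27-31 | C 31-35 | D 35-39 | E 39-43 | A 43-47 | C 47-51 | D 51-55 | E 55-59 | A 59-61 | C 61-66 |
Completion: A=61  B=15  C=66  D=55  E=59
Turnaround (C−A): A=61  B=13  C=55  D=44  E=47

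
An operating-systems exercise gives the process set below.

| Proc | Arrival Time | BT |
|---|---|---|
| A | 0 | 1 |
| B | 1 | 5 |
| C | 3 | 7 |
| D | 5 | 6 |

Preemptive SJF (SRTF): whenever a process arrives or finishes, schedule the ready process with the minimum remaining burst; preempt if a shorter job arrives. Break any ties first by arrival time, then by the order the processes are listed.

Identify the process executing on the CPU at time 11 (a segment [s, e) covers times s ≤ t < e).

D

Gantt: | A 0-1 | B 1-6 | D 6-12 | C 12-19 |
Completion: A=1  B=6  C=19  D=12
Turnaround (C−A): A=1  B=5  C=16  D=7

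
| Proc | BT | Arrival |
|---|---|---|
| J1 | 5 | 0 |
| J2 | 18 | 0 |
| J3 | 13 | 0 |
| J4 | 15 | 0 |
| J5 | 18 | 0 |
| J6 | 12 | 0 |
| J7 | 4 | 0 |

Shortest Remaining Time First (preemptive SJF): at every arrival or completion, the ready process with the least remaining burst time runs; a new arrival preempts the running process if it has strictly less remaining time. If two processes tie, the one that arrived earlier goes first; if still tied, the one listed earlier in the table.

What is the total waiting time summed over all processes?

184

Timeline: | J7 0-4 | J1 4-9 | J6 9-21 | J3 21-34 | J4 34-49 | J2 49-67 | J5 67-85 |
Completion: J1=9  J2=67  J3=34  J4=49  J5=85  J6=21  J7=4
Waiting = turnaround − burst: J1=4, J2=49, J3=21, J4=34, J5=67, J6=9, J7=0
Total waiting = 4 + 49 + 21 + 34 + 67 + 9 + 0 = 184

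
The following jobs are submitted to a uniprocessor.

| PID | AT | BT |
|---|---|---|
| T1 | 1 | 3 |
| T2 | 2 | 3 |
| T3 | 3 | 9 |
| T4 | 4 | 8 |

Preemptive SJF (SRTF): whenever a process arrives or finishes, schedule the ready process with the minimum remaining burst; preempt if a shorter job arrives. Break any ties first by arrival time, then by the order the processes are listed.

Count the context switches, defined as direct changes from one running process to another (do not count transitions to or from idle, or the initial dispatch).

Timeline: | idle 0-1 | T1 1-4 | T2 4-7 | T4 7-15 | T3 15-24 |
Completion: T1=4  T2=7  T3=24  T4=15

3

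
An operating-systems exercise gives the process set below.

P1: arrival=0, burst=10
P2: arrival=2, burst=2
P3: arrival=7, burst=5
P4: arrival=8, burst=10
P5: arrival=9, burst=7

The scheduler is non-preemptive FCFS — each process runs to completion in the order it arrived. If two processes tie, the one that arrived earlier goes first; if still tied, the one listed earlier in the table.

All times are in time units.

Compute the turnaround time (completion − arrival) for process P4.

19

Gantt: | P1 0-10 | P2 10-12 | P3 12-17 | P4 17-27 | P5 27-34 |
Completion: P1=10  P2=12  P3=17  P4=27  P5=34
Turnaround(P4) = completion − arrival = 27 − 8 = 19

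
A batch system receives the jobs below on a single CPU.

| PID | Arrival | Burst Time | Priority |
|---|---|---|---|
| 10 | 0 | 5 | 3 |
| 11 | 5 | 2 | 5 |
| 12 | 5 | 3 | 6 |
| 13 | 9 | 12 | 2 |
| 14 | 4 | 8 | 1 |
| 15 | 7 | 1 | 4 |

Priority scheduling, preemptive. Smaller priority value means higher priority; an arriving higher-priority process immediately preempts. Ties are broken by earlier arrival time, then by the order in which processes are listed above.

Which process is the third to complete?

10

Timeline: | 10 0-4 | 14 4-12 | 13 12-24 | 10 24-25 | 15 25-26 | 11 26-28 | 12 28-31 |
Completion: 10=25  11=28  12=31  13=24  14=12  15=26
Finish order: 14 → 13 → 10 → 15 → 11 → 12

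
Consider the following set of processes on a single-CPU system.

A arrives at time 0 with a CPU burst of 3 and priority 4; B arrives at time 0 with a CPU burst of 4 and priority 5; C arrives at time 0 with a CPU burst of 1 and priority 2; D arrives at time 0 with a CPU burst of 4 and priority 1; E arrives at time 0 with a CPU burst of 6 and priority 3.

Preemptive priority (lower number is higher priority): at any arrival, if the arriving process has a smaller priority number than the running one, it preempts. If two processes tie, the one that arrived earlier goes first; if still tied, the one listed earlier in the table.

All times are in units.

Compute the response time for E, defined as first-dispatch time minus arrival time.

Timeline: | D 0-4 | C 4-5 | E 5-11 | A 11-14 | B 14-18 |
Completion: A=14  B=18  C=5  D=4  E=11
Response(E) = first start − arrival = 5 − 0 = 5

5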